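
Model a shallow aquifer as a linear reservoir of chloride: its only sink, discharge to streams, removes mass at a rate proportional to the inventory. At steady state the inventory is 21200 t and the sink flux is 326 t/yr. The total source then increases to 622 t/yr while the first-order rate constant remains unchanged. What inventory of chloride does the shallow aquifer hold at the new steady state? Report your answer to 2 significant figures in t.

40000 t

Rate constant k = F/M = 326 / 21200 = 0.01538 yr⁻¹.
At the new steady state, source = k·M_new ⇒ M_new = 622 / 0.01538 = 40450 t.
(Equivalently M_new = M × F_new/F_old = 21200 × 622/326.)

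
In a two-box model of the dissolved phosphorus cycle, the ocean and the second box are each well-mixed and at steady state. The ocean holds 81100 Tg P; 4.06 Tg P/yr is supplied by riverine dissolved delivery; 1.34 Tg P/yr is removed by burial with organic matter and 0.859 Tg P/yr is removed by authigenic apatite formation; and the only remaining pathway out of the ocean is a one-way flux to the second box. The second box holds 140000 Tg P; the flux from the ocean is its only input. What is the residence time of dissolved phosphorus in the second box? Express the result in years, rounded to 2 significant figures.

75000 yr

Balance the ocean: ΣF_in = 4.0600 Tg P/yr.
Flux to the second box = ΣF_in − (1.34 + 0.859) = 1.8610 Tg P/yr.
At steady state the output of the second box equals its input, 1.8610 Tg P/yr.
τ = M / F = 140000 / 1.8610 = 75230 yr.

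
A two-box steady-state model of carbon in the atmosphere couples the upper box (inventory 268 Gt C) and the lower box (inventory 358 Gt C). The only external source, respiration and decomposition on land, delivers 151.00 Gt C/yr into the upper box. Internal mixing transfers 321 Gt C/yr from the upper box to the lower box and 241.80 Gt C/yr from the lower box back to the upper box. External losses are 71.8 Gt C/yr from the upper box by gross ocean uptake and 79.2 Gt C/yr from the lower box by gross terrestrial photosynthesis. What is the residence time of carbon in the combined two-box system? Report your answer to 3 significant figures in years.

4.15 yr

Treat the two boxes together as one reservoir: the mixing fluxes between them are internal recycling, so τ = ΣM / Σ(external losses).
M_total = 268 + 358 = 626.00 Gt C.
ΣF_external_out = 71.8 + 79.2 = 151.00 Gt C/yr.
τ = M_total / ΣF_ext = 626.00 / 151.00 = 4.146 yr.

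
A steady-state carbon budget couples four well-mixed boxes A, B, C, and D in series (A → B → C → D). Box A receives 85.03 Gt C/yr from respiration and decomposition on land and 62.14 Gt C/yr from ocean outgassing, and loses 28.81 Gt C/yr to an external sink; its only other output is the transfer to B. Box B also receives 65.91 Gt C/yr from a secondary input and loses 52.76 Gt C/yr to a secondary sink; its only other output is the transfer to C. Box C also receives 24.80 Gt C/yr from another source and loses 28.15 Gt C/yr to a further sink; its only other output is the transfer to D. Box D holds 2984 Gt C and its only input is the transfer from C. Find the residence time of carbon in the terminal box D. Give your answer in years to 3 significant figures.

Box A: F(A→B) = (85.03 + 62.14) − 28.81 = 118.36 Gt C/yr.
Box B: F(B→C) = (118.36 + 65.91) − 52.76 = 131.51 Gt C/yr.
Box C: F(C→D) = (131.51 + 24.80) − 28.15 = 128.16 Gt C/yr.
Box D throughput = its input = 128.16 Gt C/yr; τ = 2984 / 128.16 = 23.28 yr.

23.3 yr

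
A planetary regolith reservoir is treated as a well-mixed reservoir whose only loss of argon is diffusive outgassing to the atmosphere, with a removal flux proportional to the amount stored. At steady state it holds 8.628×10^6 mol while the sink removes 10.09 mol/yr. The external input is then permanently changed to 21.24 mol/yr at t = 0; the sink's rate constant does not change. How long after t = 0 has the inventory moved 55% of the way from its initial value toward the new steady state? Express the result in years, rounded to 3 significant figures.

τ = M₀/F₀ = 8.628×10^6/10.09 = 855100 yr.
The remaining gap fraction is e^(−t/τ); 55% covered ⇒ e^(−t/τ) = 0.450.
t = −τ ln(0.450) = 855100 × 0.7985 = 682800 yr.

683000 yr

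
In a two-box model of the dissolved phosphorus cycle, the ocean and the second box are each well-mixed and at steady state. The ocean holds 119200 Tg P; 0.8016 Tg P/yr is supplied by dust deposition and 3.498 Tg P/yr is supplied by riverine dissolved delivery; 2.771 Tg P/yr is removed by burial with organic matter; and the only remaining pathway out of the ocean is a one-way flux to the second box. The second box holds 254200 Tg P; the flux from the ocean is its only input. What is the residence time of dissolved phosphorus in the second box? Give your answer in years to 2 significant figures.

Balance the ocean: ΣF_in = 0.8016 + 3.498 = 4.2996 Tg P/yr.
Flux to the second box = ΣF_in − (2.771) = 1.5286 Tg P/yr.
At steady state the output of the second box equals its input, 1.5286 Tg P/yr.
τ = M / F = 254200 / 1.5286 = 166300 yr.

170000 yr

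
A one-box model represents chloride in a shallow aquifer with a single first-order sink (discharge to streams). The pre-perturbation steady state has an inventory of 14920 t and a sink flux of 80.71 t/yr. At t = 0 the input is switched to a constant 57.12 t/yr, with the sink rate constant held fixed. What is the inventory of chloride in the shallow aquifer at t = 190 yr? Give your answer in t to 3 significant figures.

The sink rate constant is k = F₀/M₀ = 80.71/14920 = 0.005410 yr⁻¹.
Solving dM/dt = F₁ − kM with M(0) = M₀ gives M(t) = F₁/k + (M₀ − F₁/k)·e^(−kt).
F₁/k = 57.12/0.005410 = 10559 t; kt = 0.005410 × 190 = 1.028, e^(−kt) = 0.3578.
M(190) = 10559 + (14920 − 10559) × 0.3578 = 10559 + 1560 = 12119 t.

12100 t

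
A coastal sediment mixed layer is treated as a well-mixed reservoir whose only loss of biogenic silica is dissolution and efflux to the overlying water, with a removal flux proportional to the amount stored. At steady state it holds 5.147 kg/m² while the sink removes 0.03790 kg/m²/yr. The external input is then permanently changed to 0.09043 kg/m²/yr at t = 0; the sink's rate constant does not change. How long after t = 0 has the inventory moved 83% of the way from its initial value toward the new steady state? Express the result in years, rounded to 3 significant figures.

241 yr

τ = M₀/F₀ = 5.147/0.03790 = 135.8 yr.
The remaining gap fraction is e^(−t/τ); 83% covered ⇒ e^(−t/τ) = 0.170.
t = −τ ln(0.170) = 135.8 × 1.772 = 240.6 yr.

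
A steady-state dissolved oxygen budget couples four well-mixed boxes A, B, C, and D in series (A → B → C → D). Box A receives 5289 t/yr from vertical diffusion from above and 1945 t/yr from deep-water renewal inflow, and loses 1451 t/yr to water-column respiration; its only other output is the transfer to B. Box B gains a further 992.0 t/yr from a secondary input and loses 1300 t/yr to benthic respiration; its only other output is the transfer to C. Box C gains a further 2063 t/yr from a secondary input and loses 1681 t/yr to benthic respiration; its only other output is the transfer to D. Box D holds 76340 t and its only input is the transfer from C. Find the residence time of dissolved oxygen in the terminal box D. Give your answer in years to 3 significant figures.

13.0 yr

Box A: F(A→B) = (5289 + 1945) − 1451 = 5783.0 t/yr.
Box B: F(B→C) = (5783.0 + 992.0) − 1300 = 5475.0 t/yr.
Box C: F(C→D) = (5475.0 + 2063) − 1681 = 5857.0 t/yr.
Box D throughput = its input = 5857.0 t/yr; τ = 76340 / 5857.0 = 13.03 yr.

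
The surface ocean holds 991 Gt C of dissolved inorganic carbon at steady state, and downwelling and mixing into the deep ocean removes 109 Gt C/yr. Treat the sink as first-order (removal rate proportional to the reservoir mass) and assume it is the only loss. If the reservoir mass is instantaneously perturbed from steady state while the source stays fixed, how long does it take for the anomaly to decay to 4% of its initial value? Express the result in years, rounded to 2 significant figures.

29 yr

For a linear reservoir the anomaly decays as exp(−t/τ) with τ = M/F = 991/109 = 9.092 yr.
exp(−t/τ) = 0.04 ⇒ t = −τ ln(0.04) = 9.092 × 3.219 = 29.27 yr.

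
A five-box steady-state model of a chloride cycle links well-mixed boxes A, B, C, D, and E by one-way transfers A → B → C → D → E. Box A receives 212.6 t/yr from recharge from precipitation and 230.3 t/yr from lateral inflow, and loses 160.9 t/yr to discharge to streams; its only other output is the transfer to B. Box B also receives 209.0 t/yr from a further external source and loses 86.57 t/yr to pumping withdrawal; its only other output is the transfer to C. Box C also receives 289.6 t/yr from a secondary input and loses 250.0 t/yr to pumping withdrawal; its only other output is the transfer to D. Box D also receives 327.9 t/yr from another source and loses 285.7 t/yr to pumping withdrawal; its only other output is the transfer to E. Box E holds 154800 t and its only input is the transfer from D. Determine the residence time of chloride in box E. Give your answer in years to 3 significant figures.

Box A: F(A→B) = (212.6 + 230.3) − 160.9 = 282.00 t/yr.
Box B: F(B→C) = (282.00 + 209.0) − 86.57 = 404.43 t/yr.
Box C: F(C→D) = (404.43 + 289.6) − 250.0 = 444.03 t/yr.
Box D: F(D→E) = (444.03 + 327.9) − 285.7 = 486.23 t/yr.
Box E throughput = its input = 486.23 t/yr; τ = 154800 / 486.23 = 318.4 yr.

318 yr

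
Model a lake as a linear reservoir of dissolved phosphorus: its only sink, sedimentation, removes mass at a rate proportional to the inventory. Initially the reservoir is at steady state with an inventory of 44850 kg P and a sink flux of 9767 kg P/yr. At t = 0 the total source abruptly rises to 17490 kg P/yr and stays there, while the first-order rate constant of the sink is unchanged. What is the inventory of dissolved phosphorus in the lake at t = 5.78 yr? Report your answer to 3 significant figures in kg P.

The sink rate constant is k = F₀/M₀ = 9767/44850 = 0.2178 yr⁻¹.
Solving dM/dt = F₁ − kM with M(0) = M₀ gives M(t) = F₁/k + (M₀ − F₁/k)·e^(−kt).
F₁/k = 17490/0.2178 = 80314 kg P; kt = 0.2178 × 5.78 = 1.259, e^(−kt) = 0.2840.
M(5.78) = 80314 + (44850 − 80314) × 0.2840 = 80314 − 10070 = 70242 kg P.

70200 kg P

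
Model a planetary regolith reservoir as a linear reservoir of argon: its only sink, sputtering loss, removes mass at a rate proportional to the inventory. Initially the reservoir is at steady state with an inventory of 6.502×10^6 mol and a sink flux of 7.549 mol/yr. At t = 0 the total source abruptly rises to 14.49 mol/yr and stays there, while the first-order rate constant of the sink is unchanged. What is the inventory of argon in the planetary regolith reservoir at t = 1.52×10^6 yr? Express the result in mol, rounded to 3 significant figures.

1.15×10^7 mol

Residence time τ = M₀/F₀ = 861300 yr. The eventual steady state is M_∞ = M₀·(F₁/F₀) = 6.502×10^6 × 14.49/7.549 = 1.2480×10^7 mol.
The anomaly ΔM(t) = M(t) − M_∞ decays as ΔM₀·e^(−t/τ) with ΔM₀ = 6.502×10^6 − 1.2480×10^7 = −5.978×10^6 mol.
At t = 1.52×10^6 yr, e^(−t/τ) = e^(−1.765) = 0.1712, so ΔM = −1.024×10^6 mol and M = 1.2480×10^7 − 1.024×10^6 = 1.1457×10^7 mol.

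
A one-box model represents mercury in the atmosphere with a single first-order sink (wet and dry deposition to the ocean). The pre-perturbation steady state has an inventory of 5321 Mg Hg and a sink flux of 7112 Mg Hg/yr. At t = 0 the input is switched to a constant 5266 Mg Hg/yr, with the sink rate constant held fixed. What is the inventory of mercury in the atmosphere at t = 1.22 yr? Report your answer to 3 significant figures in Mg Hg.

4210 Mg Hg

The sink rate constant is k = F₀/M₀ = 7112/5321 = 1.337 yr⁻¹.
Solving dM/dt = F₁ − kM with M(0) = M₀ gives M(t) = F₁/k + (M₀ − F₁/k)·e^(−kt).
F₁/k = 5266/1.337 = 3939.9 Mg Hg; kt = 1.337 × 1.22 = 1.631, e^(−kt) = 0.1958.
M(1.22) = 3939.9 + (5321 − 3939.9) × 0.1958 = 3939.9 + 270.4 = 4210.3 Mg Hg.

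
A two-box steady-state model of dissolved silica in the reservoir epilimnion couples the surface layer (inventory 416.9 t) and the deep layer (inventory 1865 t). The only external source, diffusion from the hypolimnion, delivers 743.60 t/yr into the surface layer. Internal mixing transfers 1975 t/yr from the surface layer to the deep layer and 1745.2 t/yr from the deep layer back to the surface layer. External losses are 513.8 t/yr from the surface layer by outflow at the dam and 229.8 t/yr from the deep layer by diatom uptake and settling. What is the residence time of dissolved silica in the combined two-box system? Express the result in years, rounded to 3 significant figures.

3.07 yr

For the system as a whole, the A↔B exchange is internal and contributes nothing to the throughput; only the external sinks remove mass.
M_total = 416.9 + 1865 = 2281.9 t.
ΣF_external_out = 513.8 + 229.8 = 743.60 t/yr.
τ = M_total / ΣF_ext = 2281.9 / 743.60 = 3.069 yr.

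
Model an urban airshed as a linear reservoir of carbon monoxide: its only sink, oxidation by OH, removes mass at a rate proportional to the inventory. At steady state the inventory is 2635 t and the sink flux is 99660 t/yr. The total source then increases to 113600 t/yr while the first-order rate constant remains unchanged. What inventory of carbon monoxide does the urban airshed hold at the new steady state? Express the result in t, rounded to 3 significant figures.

3000 t

Rate constant k = F/M = 99660 / 2635 = 37.82 yr⁻¹.
At the new steady state, source = k·M_new ⇒ M_new = 113600 / 37.82 = 3004 t.
(Equivalently M_new = M × F_new/F_old = 2635 × 113600/99660.)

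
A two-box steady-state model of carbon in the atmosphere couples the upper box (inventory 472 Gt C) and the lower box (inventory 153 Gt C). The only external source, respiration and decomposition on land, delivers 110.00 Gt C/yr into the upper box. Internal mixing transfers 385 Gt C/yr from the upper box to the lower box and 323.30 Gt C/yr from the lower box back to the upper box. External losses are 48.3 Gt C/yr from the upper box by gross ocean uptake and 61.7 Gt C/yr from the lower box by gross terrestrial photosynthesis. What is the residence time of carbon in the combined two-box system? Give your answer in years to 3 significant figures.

For the system as a whole, the A↔B exchange is internal and contributes nothing to the throughput; only the external sinks remove mass.
M_total = 472 + 153 = 625.00 Gt C.
ΣF_external_out = 48.3 + 61.7 = 110.00 Gt C/yr.
τ = M_total / ΣF_ext = 625.00 / 110.00 = 5.682 yr.

5.68 yr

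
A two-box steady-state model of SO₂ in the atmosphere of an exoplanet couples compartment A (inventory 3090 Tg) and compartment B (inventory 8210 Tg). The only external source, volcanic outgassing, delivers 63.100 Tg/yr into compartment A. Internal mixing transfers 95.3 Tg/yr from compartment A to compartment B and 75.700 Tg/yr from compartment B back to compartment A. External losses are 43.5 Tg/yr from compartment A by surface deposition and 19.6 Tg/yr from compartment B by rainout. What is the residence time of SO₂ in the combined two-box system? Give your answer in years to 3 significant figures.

Treat the two boxes together as one reservoir: the mixing fluxes between them are internal recycling, so τ = ΣM / Σ(external losses).
M_total = 3090 + 8210 = 11300 Tg.
ΣF_external_out = 43.5 + 19.6 = 63.100 Tg/yr.
τ = M_total / ΣF_ext = 11300 / 63.100 = 179.1 yr.

179 yr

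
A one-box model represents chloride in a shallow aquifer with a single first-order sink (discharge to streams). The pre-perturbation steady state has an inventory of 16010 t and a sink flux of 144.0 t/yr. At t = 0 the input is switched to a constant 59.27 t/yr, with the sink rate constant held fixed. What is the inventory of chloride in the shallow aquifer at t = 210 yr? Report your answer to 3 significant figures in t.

8010 t

τ = M₀/F₀ = 16010/144.0 = 111.2 yr; rate constant k = 1/τ.
New steady state M_∞ = F₁/k = F₁·τ = 59.27 × 111.2 = 6589.7 t.
M(t) = M_∞ + (M₀ − M_∞)·e^(−t/τ); t/τ = 210/111.2 = 1.889, so e^(−t/τ) = 0.1513.
M(t) = 6589.7 + 9420 × 0.1513 = 8014.5 t.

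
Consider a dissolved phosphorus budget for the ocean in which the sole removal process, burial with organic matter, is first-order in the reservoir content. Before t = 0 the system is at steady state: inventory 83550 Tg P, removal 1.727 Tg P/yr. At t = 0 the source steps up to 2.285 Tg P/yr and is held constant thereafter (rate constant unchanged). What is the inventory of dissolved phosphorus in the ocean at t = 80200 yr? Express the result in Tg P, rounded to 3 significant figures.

105000 Tg P

The sink rate constant is k = F₀/M₀ = 1.727/83550 = 2.067×10^-5 yr⁻¹.
Solving dM/dt = F₁ − kM with M(0) = M₀ gives M(t) = F₁/k + (M₀ − F₁/k)·e^(−kt).
F₁/k = 2.285/2.067×10^-5 = 110550 Tg P; kt = 2.067×10^-5 × 80200 = 1.658, e^(−kt) = 0.1906.
M(80200) = 110550 + (83550 − 110550) × 0.1906 = 110550 − 5144 = 105400 Tg P.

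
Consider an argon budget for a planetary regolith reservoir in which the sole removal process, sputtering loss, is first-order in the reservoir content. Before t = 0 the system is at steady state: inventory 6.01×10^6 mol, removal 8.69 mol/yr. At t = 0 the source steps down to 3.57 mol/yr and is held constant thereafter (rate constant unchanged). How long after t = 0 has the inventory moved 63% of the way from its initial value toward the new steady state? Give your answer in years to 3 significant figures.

688000 yr

τ = M₀/F₀ = 6.01×10^6/8.69 = 691600 yr.
The remaining gap fraction is e^(−t/τ); 63% covered ⇒ e^(−t/τ) = 0.370.
t = −τ ln(0.370) = 691600 × 0.9943 = 687600 yr.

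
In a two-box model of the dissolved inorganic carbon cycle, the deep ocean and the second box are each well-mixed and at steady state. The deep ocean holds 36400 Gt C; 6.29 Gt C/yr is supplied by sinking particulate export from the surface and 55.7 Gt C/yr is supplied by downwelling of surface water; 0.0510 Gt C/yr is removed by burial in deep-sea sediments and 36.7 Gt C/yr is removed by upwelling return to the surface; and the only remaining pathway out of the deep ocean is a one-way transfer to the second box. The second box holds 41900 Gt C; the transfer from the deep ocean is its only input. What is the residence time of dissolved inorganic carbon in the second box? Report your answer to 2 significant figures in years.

Balance the deep ocean: ΣF_in = 6.29 + 55.7 = 61.990 Gt C/yr.
Transfer to the second box = ΣF_in − (0.0510 + 36.7) = 25.239 Gt C/yr.
At steady state the output of the second box equals its input, 25.239 Gt C/yr.
τ = M / F = 41900 / 25.239 = 1660 yr.

1700 yr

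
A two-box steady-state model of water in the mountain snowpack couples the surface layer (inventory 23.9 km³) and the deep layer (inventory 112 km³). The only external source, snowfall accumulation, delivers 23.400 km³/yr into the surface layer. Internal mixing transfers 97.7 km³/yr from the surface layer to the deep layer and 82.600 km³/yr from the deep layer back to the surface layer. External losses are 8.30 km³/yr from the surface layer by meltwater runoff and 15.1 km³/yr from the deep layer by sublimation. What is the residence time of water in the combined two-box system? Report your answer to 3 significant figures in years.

For the system as a whole, the A↔B exchange is internal and contributes nothing to the throughput; only the external sinks remove mass.
M_total = 23.9 + 112 = 135.90 km³.
ΣF_external_out = 8.30 + 15.1 = 23.400 km³/yr.
τ = M_total / ΣF_ext = 135.90 / 23.400 = 5.808 yr.

5.81 yr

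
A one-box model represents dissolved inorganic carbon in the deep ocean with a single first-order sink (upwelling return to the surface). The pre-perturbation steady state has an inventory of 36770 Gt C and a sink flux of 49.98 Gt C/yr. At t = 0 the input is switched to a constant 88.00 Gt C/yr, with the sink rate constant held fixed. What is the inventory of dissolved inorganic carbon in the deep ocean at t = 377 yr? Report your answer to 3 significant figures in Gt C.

τ = M₀/F₀ = 36770/49.98 = 735.7 yr; rate constant k = 1/τ.
New steady state M_∞ = F₁/k = F₁·τ = 88.00 × 735.7 = 64741 Gt C.
M(t) = M_∞ + (M₀ − M_∞)·e^(−t/τ); t/τ = 377/735.7 = 0.5124, so e^(−t/τ) = 0.5990.
M(t) = 64741 − 27970 × 0.5990 = 47986 Gt C.

48000 Gt C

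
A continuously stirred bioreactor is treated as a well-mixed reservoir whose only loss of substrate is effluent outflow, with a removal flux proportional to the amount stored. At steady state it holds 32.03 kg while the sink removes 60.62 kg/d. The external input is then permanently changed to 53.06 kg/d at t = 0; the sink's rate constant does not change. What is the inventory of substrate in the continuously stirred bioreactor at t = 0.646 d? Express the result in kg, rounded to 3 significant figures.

29.2 kg

Residence time τ = M₀/F₀ = 0.5284 d. The eventual steady state is M_∞ = M₀·(F₁/F₀) = 32.03 × 53.06/60.62 = 28.035 kg.
The anomaly ΔM(t) = M(t) − M_∞ decays as ΔM₀·e^(−t/τ) with ΔM₀ = 32.03 − 28.035 = 3.995 kg.
At t = 0.646 d, e^(−t/τ) = e^(−1.223) = 0.2945, so ΔM = 1.176 kg and M = 28.035 + 1.176 = 29.212 kg.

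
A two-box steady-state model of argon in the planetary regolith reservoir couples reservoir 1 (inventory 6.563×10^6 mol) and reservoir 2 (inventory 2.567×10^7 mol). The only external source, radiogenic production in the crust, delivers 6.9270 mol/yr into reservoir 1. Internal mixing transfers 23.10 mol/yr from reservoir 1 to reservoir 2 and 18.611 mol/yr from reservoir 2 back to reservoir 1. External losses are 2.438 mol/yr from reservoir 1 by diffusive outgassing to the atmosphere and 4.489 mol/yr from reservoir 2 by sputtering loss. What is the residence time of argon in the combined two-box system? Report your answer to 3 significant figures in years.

4.65×10^6 yr

Residence time in the combined system uses the total inventory and the total *external* removal — internal exchanges between the two boxes cancel.
M_total = 6.563×10^6 + 2.567×10^7 = 3.2233×10^7 mol.
ΣF_external_out = 2.438 + 4.489 = 6.9270 mol/yr.
τ = M_total / ΣF_ext = 3.2233×10^7 / 6.9270 = 4.653×10^6 yr.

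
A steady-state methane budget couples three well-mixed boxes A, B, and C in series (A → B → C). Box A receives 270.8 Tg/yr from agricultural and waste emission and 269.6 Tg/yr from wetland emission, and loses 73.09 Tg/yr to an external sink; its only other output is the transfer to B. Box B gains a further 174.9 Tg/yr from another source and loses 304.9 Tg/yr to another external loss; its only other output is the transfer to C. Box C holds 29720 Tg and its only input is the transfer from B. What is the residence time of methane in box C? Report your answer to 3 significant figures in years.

88.1 yr

Box A: F(A→B) = (270.8 + 269.6) − 73.09 = 467.31 Tg/yr.
Box B: F(B→C) = (467.31 + 174.9) − 304.9 = 337.31 Tg/yr.
Box C throughput = its input = 337.31 Tg/yr; τ = 29720 / 337.31 = 88.11 yr.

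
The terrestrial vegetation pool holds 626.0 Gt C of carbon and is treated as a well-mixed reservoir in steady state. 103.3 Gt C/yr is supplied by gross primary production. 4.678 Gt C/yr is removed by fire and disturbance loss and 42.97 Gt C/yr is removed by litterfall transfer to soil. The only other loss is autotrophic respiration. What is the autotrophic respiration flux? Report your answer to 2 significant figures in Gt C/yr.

56 Gt C/yr

At steady state ΣF_in = ΣF_out.
ΣF_in = 103.30 Gt C/yr.
Autotrophic respiration flux = ΣF_in − (4.678 + 42.97) = 103.30 − 47.65 = 55.65 Gt C/yr.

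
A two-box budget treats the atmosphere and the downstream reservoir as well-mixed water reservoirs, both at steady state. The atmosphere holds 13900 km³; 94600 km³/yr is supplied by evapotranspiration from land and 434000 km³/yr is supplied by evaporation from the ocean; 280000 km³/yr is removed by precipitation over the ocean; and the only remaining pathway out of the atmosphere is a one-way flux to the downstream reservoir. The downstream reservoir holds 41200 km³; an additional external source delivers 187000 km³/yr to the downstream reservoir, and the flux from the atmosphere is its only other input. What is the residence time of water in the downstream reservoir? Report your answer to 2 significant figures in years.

Balance the atmosphere: ΣF_in = 94600 + 434000 = 528600 km³/yr.
Flux to the downstream reservoir = ΣF_in − (280000) = 248600 km³/yr.
Total input to the downstream reservoir = 248600 + 187000 = 435600 km³/yr; at steady state this equals its total output.
τ = M / F = 41200 / 435600 = 0.09458 yr.

0.095 yr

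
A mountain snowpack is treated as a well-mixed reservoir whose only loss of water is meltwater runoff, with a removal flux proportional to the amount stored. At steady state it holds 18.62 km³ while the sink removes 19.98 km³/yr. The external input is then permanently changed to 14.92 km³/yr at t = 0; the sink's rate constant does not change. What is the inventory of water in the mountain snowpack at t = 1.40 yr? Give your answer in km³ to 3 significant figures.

Residence time τ = M₀/F₀ = 0.9319 yr. The eventual steady state is M_∞ = M₀·(F₁/F₀) = 18.62 × 14.92/19.98 = 13.904 km³.
The anomaly ΔM(t) = M(t) − M_∞ decays as ΔM₀·e^(−t/τ) with ΔM₀ = 18.62 − 13.904 = 4.716 km³.
At t = 1.40 yr, e^(−t/τ) = e^(−1.502) = 0.2226, so ΔM = 1.050 km³ and M = 13.904 + 1.050 = 14.954 km³.

15.0 km³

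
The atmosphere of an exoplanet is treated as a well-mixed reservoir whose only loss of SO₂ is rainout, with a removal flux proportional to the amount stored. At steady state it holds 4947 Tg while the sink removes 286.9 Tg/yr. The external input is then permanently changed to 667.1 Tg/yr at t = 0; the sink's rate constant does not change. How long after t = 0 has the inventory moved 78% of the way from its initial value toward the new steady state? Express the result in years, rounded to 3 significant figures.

τ = M₀/F₀ = 4947/286.9 = 17.24 yr.
The remaining gap fraction is e^(−t/τ); 78% covered ⇒ e^(−t/τ) = 0.220.
t = −τ ln(0.220) = 17.24 × 1.514 = 26.11 yr.

26.1 yr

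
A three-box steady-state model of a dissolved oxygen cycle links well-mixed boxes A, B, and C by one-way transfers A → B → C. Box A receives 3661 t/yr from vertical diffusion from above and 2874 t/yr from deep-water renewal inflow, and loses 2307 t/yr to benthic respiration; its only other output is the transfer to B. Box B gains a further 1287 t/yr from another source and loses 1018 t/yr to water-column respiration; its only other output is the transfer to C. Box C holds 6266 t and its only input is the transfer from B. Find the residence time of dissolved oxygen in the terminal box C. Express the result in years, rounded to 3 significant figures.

1.39 yr

Box A: F(A→B) = (3661 + 2874) − 2307 = 4228.0 t/yr.
Box B: F(B→C) = (4228.0 + 1287) − 1018 = 4497.0 t/yr.
Box C throughput = its input = 4497.0 t/yr; τ = 6266 / 4497.0 = 1.393 yr.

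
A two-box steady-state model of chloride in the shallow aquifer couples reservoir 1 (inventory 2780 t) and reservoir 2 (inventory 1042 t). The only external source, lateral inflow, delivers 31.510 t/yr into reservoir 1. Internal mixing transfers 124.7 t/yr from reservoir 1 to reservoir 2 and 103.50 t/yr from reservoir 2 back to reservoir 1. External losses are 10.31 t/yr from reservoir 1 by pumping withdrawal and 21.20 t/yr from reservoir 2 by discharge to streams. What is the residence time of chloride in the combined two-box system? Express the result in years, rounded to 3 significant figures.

121 yr

For the system as a whole, the A↔B exchange is internal and contributes nothing to the throughput; only the external sinks remove mass.
M_total = 2780 + 1042 = 3822.0 t.
ΣF_external_out = 10.31 + 21.20 = 31.510 t/yr.
τ = M_total / ΣF_ext = 3822.0 / 31.510 = 121.3 yr.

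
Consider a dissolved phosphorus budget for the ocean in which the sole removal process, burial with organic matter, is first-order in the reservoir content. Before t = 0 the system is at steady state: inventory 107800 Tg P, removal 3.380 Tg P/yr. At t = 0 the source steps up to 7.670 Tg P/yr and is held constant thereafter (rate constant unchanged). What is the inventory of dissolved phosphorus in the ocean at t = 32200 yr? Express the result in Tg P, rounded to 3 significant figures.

τ = M₀/F₀ = 107800/3.380 = 31890 yr; rate constant k = 1/τ.
New steady state M_∞ = F₁/k = F₁·τ = 7.670 × 31890 = 244620 Tg P.
M(t) = M_∞ + (M₀ − M_∞)·e^(−t/τ); t/τ = 32200/31890 = 1.010, so e^(−t/τ) = 0.3644.
M(t) = 244620 − 136800 × 0.3644 = 194770 Tg P.

195000 Tg P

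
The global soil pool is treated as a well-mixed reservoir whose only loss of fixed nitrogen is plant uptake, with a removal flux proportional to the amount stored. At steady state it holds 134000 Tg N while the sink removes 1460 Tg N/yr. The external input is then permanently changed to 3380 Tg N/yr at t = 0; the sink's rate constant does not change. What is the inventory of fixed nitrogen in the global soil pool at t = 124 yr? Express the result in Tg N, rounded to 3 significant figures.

265000 Tg N

The sink rate constant is k = F₀/M₀ = 1460/134000 = 0.01090 yr⁻¹.
Solving dM/dt = F₁ − kM with M(0) = M₀ gives M(t) = F₁/k + (M₀ − F₁/k)·e^(−kt).
F₁/k = 3380/0.01090 = 310220 Tg N; kt = 0.01090 × 124 = 1.351, e^(−kt) = 0.2590.
M(124) = 310220 + (134000 − 310220) × 0.2590 = 310220 − 45640 = 264580 Tg N.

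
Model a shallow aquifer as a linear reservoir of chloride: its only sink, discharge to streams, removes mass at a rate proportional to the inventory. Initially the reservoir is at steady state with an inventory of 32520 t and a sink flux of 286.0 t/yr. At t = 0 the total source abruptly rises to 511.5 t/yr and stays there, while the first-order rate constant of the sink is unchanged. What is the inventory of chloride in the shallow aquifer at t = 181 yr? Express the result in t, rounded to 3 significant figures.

The sink rate constant is k = F₀/M₀ = 286.0/32520 = 0.008795 yr⁻¹.
Solving dM/dt = F₁ − kM with M(0) = M₀ gives M(t) = F₁/k + (M₀ − F₁/k)·e^(−kt).
F₁/k = 511.5/0.008795 = 58161 t; kt = 0.008795 × 181 = 1.592, e^(−kt) = 0.2036.
M(181) = 58161 + (32520 − 58161) × 0.2036 = 58161 − 5219 = 52941 t.

52900 t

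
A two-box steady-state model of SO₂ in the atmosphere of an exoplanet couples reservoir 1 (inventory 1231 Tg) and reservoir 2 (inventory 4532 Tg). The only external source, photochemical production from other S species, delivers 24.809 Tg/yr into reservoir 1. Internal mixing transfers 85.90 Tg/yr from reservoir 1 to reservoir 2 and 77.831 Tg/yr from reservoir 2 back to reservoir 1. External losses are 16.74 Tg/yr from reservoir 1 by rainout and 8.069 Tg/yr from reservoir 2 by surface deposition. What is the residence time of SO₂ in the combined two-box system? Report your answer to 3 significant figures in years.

Residence time in the combined system uses the total inventory and the total *external* removal — internal exchanges between the two boxes cancel.
M_total = 1231 + 4532 = 5763.0 Tg.
ΣF_external_out = 16.74 + 8.069 = 24.809 Tg/yr.
τ = M_total / ΣF_ext = 5763.0 / 24.809 = 232.3 yr.

232 yr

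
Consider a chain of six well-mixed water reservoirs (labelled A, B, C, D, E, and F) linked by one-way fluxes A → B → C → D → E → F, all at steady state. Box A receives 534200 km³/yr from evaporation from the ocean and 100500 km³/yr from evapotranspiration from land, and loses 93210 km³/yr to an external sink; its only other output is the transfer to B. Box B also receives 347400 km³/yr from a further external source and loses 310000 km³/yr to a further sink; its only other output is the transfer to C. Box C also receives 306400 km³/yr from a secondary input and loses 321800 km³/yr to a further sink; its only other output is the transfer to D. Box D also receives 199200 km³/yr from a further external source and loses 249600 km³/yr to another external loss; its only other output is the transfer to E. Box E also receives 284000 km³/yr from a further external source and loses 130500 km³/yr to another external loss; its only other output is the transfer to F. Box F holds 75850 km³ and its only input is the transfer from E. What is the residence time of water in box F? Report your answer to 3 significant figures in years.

0.114 yr

Box A: F(A→B) = (534200 + 100500) − 93210 = 541490 km³/yr.
Box B: F(B→C) = (541490 + 347400) − 310000 = 578890 km³/yr.
Box C: F(C→D) = (578890 + 306400) − 321800 = 563490 km³/yr.
Box D: F(D→E) = (563490 + 199200) − 249600 = 513090 km³/yr.
Box E: F(E→F) = (513090 + 284000) − 130500 = 666590 km³/yr.
Box F throughput = its input = 666590 km³/yr; τ = 75850 / 666590 = 0.1138 yr.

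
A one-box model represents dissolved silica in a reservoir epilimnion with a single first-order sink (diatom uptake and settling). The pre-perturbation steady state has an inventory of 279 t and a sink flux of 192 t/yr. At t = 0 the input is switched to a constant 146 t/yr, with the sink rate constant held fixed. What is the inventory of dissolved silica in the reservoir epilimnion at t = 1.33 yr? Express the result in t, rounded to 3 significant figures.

Residence time τ = M₀/F₀ = 1.453 yr. The eventual steady state is M_∞ = M₀·(F₁/F₀) = 279 × 146/192 = 212.16 t.
The anomaly ΔM(t) = M(t) − M_∞ decays as ΔM₀·e^(−t/τ) with ΔM₀ = 279 − 212.16 = 66.84 t.
At t = 1.33 yr, e^(−t/τ) = e^(−0.9153) = 0.4004, so ΔM = 26.76 t and M = 212.16 + 26.76 = 238.92 t.

239 t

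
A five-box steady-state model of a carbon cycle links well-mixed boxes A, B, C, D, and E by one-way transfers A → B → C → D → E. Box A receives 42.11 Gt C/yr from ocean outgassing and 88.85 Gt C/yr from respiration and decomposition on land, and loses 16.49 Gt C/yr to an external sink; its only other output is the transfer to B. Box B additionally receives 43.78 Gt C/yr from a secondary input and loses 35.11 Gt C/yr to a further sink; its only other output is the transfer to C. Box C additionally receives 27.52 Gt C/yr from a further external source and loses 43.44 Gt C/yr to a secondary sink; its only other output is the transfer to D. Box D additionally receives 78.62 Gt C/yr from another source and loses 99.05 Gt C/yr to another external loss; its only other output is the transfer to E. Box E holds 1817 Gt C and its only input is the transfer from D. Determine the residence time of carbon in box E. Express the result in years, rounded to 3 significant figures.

20.9 yr

Box A: F(A→B) = (42.11 + 88.85) − 16.49 = 114.47 Gt C/yr.
Box B: F(B→C) = (114.47 + 43.78) − 35.11 = 123.14 Gt C/yr.
Box C: F(C→D) = (123.14 + 27.52) − 43.44 = 107.22 Gt C/yr.
Box D: F(D→E) = (107.22 + 78.62) − 99.05 = 86.790 Gt C/yr.
Box E throughput = its input = 86.790 Gt C/yr; τ = 1817 / 86.790 = 20.94 yr.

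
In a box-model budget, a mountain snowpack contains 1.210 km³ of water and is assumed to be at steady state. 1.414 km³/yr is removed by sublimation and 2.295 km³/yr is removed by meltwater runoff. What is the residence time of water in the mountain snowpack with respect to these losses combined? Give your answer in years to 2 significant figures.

Total removal = 1.414 + 2.295 = 3.7090 km³/yr.
τ = M / ΣF_out = 1.210 / 3.7090 = 0.3262 yr.

0.33 yr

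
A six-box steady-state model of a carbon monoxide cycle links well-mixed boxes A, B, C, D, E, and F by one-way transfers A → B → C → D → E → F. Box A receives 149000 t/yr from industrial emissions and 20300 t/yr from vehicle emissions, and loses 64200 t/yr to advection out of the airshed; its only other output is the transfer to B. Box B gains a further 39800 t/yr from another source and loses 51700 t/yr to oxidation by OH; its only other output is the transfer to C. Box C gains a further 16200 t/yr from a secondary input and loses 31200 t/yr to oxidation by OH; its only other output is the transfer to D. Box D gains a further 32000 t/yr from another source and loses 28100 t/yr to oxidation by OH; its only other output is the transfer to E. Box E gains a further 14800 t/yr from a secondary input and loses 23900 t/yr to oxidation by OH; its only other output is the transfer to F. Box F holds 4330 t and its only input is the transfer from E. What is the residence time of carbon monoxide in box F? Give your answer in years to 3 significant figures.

0.0593 yr

Box A: F(A→B) = (149000 + 20300) − 64200 = 105100 t/yr.
Box B: F(B→C) = (105100 + 39800) − 51700 = 93200 t/yr.
Box C: F(C→D) = (93200 + 16200) − 31200 = 78200 t/yr.
Box D: F(D→E) = (78200 + 32000) − 28100 = 82100 t/yr.
Box E: F(E→F) = (82100 + 14800) − 23900 = 73000 t/yr.
Box F throughput = its input = 73000 t/yr; τ = 4330 / 73000 = 0.05932 yr.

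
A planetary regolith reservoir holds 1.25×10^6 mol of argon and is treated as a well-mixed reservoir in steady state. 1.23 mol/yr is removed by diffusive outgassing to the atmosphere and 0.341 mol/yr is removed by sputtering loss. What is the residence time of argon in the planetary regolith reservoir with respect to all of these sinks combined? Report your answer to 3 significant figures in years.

796000 yr

Total removal flux = 1.23 + 0.341 = 1.5710 mol/yr.
τ = M / ΣF_out = 1.25×10^6 / 1.5710 = 795700 yr.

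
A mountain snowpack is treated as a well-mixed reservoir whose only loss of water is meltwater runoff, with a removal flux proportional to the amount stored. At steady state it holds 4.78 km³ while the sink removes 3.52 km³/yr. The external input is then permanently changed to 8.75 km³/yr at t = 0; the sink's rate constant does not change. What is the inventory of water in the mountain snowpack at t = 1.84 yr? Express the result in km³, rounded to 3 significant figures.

Residence time τ = M₀/F₀ = 1.358 yr. The eventual steady state is M_∞ = M₀·(F₁/F₀) = 4.78 × 8.75/3.52 = 11.882 km³.
The anomaly ΔM(t) = M(t) − M_∞ decays as ΔM₀·e^(−t/τ) with ΔM₀ = 4.78 − 11.882 = −7.102 km³.
At t = 1.84 yr, e^(−t/τ) = e^(−1.355) = 0.2580, so ΔM = −1.832 km³ and M = 11.882 − 1.832 = 10.050 km³.

10.1 km³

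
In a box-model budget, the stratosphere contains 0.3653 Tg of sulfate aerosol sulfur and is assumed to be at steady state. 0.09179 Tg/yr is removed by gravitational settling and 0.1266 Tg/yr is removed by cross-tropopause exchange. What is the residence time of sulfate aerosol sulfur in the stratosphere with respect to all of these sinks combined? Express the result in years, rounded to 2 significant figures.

Total removal flux = 0.09179 + 0.1266 = 0.21839 Tg/yr.
τ = M / ΣF_out = 0.3653 / 0.21839 = 1.673 yr.

1.7 yr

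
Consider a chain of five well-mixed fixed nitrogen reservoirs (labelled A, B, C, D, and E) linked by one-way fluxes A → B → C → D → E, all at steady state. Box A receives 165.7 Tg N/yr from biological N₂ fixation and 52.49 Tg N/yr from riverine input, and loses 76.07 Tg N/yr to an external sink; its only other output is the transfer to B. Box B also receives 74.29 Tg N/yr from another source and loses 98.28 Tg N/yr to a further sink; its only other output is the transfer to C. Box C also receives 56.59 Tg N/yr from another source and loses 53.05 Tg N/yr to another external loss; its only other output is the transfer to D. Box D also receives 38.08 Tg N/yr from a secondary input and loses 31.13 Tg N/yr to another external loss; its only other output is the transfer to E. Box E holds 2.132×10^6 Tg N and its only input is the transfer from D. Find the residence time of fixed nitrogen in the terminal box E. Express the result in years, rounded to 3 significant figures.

Box A: F(A→B) = (165.7 + 52.49) − 76.07 = 142.12 Tg N/yr.
Box B: F(B→C) = (142.12 + 74.29) − 98.28 = 118.13 Tg N/yr.
Box C: F(C→D) = (118.13 + 56.59) − 53.05 = 121.67 Tg N/yr.
Box D: F(D→E) = (121.67 + 38.08) − 31.13 = 128.62 Tg N/yr.
Box E throughput = its input = 128.62 Tg N/yr; τ = 2.132×10^6 / 128.62 = 16580 yr.

16600 yr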